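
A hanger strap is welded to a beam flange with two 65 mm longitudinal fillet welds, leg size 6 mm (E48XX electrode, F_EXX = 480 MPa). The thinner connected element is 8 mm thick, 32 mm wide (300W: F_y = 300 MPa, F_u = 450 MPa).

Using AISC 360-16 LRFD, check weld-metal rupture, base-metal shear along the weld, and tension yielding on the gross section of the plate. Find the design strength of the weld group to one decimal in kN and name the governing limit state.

Weld metal: throat = 0.707×6 = 4.242 mm, L = 2×65 = 130 mm. φR_n = 0.75 × 0.6 × 480 × 4.242 × 130 = 119.1 kN.
Base metal shear (8 mm plate): yield φR_n = 1.0×0.6×300×8×130 = 187.2 kN; rupture φR_n = 0.75×0.6×450×8×130 = 210.6 kN; take 187.2 kN (yield).
Tension yield (gross): A_g = 32×8 = 256 mm². φR_n = 0.90 × 300 × 256 = 69.1 kN.
Governing: min(119.1, 187.2, 69.1) = 69.1 kN → gross-section yield.

69.1 kN (gross-section yield governs)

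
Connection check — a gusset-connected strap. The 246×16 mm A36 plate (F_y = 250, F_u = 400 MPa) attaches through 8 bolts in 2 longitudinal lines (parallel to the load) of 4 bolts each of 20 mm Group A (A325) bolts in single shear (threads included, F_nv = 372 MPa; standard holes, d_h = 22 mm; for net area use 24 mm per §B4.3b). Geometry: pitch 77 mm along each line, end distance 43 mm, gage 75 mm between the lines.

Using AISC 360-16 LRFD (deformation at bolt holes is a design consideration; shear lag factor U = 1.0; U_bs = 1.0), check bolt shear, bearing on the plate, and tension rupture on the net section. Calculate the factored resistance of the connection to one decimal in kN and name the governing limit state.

701.2 kN (bolt shear governs)

Bolt shear: A_b = π(20)²/4 = 314.16 mm². φR_n = 0.75 × 372 × 314.16 × 8 × 1 = 701.2 kN.
Bearing (16 mm plate, F_u = 400 MPa): end bolts L_c = 43 − 22/2 = 32, R_n = min(1.2×32×16×400, 2.4×20×16×400) = 245.76 kN/bolt; interior L_c = 77 − 22 = 55, R_n = 307.2 kN/bolt. φR_n = 0.75 × (2×245.76 + 6×307.2) = 1751.0 kN.
Tension rupture (net): A_n = (246 − 2×24)×16 = 3168 mm² (U = 1.0, A_e = A_n). φR_n = 0.75 × 400 × 3168 = 950.4 kN.
Governing: min(701.2, 1751.0, 950.4) = 701.2 kN → bolt shear.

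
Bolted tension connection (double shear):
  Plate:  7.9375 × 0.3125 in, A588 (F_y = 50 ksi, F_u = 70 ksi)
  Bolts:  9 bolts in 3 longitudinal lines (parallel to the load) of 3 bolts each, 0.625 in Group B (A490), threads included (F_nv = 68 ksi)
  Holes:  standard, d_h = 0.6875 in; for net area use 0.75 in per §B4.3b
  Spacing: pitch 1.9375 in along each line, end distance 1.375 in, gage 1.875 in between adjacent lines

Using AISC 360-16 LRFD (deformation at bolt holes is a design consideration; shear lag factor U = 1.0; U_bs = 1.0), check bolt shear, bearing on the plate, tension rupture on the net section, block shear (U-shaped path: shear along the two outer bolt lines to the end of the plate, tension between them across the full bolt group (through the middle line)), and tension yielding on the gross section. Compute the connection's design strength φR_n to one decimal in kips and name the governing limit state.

Bolt shear: A_b = π(0.625)²/4 = 0.3068 in². φR_n = 0.75 × 68 × 0.3068 × 9 × 2 = 281.6 kips.
Bearing (0.3125 in plate, F_u = 70 ksi): end bolts L_c = 1.375 − 0.6875/2 = 1.03125, R_n = min(1.2×1.03125×0.3125×70, 2.4×0.625×0.3125×70) = 27.07 kips/bolt; interior L_c = 1.9375 − 0.6875 = 1.25, R_n = 32.813 kips/bolt. φR_n = 0.75 × (3×27.07 + 6×32.813) = 208.6 kips.
Tension rupture (net): A_n = (7.9375 − 3×0.75)×0.3125 = 1.7773 in² (U = 1.0, A_e = A_n). φR_n = 0.75 × 70 × 1.7773 = 93.3 kips.
Block shear: shear path 2×[1.375+2×1.9375] = 2×5.25 in, A_gv = 3.2813, A_nv = 2×(5.25 − 2.5×0.75)×0.3125 = 2.1094 in²; tension across gage: (3.75 − 2×0.75)×0.3125 = 0.70313 in². R_n = min(0.6×70×2.1094, 0.6×50×3.2813) + 1.0×70×0.70313 = min(88.595, 98.439) + 49.219 = 137.81 kips. φR_n = 0.75 × 137.81 = 103.4 kips.
Tension yield (gross): A_g = 7.9375×0.3125 = 2.4805 in². φR_n = 0.90 × 50 × 2.4805 = 111.6 kips.
Governing: min(281.6, 208.6, 93.3, 103.4, 111.6) = 93.3 kips → net-section rupture.

93.3 kips (net-section rupture governs)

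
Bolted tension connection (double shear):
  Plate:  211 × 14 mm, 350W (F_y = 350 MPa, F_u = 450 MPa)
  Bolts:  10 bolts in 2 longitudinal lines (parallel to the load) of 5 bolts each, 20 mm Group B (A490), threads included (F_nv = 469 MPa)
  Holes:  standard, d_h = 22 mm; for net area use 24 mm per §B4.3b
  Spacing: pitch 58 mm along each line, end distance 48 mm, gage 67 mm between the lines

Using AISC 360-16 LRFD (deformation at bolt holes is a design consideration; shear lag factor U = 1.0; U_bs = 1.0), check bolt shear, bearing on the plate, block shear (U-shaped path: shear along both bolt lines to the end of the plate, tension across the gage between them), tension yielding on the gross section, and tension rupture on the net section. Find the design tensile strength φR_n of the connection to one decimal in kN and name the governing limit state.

Bolt shear: A_b = π(20)²/4 = 314.16 mm². φR_n = 0.75 × 469 × 314.16 × 10 × 2 = 2210.1 kN.
Bearing (14 mm plate, F_u = 450 MPa): end bolts L_c = 48 − 22/2 = 37, R_n = min(1.2×37×14×450, 2.4×20×14×450) = 279.72 kN/bolt; interior L_c = 58 − 22 = 36, R_n = 272.16 kN/bolt. φR_n = 0.75 × (2×279.72 + 8×272.16) = 2052.5 kN.
Block shear: shear path 2×[48+4×58] = 2×280 mm, A_gv = 7840, A_nv = 2×(280 − 4.5×24)×14 = 4816 mm²; tension across gage: (67 − 1×24)×14 = 602 mm². R_n = min(0.6×450×4816, 0.6×350×7840) + 1.0×450×602 = min(1300.3, 1646.4) + 270.9 = 1571.2 kN. φR_n = 0.75 × 1571.2 = 1178.4 kN.
Tension yield (gross): A_g = 211×14 = 2954 mm². φR_n = 0.90 × 350 × 2954 = 930.5 kN.
Tension rupture (net): A_n = (211 − 2×24)×14 = 2282 mm² (U = 1.0, A_e = A_n). φR_n = 0.75 × 450 × 2282 = 770.2 kN.
Governing: min(2210.1, 2052.5, 1178.4, 930.5, 770.2) = 770.2 kN → net-section rupture.

770.2 kN (net-section rupture governs)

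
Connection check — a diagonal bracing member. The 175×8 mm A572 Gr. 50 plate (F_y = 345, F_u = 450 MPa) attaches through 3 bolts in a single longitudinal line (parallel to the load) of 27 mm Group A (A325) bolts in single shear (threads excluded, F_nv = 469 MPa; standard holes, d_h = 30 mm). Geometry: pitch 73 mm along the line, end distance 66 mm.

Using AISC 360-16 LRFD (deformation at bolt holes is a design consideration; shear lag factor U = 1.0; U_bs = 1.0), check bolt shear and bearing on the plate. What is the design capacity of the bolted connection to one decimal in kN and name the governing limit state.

443.9 kN (bearing governs)

Bolt shear: A_b = π(27)²/4 = 572.56 mm². φR_n = 0.75 × 469 × 572.56 × 3 × 1 = 604.2 kN.
Bearing (8 mm plate, F_u = 450 MPa): end bolts L_c = 66 − 30/2 = 51, R_n = min(1.2×51×8×450, 2.4×27×8×450) = 220.32 kN/bolt; interior L_c = 73 − 30 = 43, R_n = 185.76 kN/bolt. φR_n = 0.75 × (1×220.32 + 2×185.76) = 443.9 kN.
Governing: min(604.2, 443.9) = 443.9 kN → bearing.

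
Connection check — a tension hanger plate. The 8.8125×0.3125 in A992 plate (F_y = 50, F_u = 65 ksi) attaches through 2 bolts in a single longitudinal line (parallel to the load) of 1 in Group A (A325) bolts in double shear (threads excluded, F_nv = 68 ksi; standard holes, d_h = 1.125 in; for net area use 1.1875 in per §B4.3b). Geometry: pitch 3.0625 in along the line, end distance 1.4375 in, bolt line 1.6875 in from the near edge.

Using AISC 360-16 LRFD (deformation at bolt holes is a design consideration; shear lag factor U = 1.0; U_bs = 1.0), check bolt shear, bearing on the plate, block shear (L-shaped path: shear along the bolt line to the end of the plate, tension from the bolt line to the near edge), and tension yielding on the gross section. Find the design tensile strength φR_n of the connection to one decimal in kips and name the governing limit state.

41.5 kips (block shear governs)

Bolt shear: A_b = π(1)²/4 = 0.7854 in². φR_n = 0.75 × 68 × 0.7854 × 2 × 2 = 160.2 kips.
Bearing (0.3125 in plate, F_u = 65 ksi): end bolts L_c = 1.4375 − 1.125/2 = 0.875, R_n = min(1.2×0.875×0.3125×65, 2.4×1×0.3125×65) = 21.328 kips/bolt; interior L_c = 3.0625 − 1.125 = 1.9375, R_n = 47.227 kips/bolt. φR_n = 0.75 × (1×21.328 + 1×47.227) = 51.4 kips.
Block shear: shear path 1×[1.4375+1×3.0625] = 1×4.5 in, A_gv = 1.4063, A_nv = 1×(4.5 − 1.5×1.1875)×0.3125 = 0.84961 in²; tension to near edge: (1.6875 − 0.5×1.1875)×0.3125 = 0.3418 in². R_n = min(0.6×65×0.84961, 0.6×50×1.4063) + 1.0×65×0.3418 = min(33.135, 42.189) + 22.217 = 55.352 kips. φR_n = 0.75 × 55.352 = 41.5 kips.
Tension yield (gross): A_g = 8.8125×0.3125 = 2.7539 in². φR_n = 0.90 × 50 × 2.7539 = 123.9 kips.
Governing: min(160.2, 51.4, 41.5, 123.9) = 41.5 kips → block shear.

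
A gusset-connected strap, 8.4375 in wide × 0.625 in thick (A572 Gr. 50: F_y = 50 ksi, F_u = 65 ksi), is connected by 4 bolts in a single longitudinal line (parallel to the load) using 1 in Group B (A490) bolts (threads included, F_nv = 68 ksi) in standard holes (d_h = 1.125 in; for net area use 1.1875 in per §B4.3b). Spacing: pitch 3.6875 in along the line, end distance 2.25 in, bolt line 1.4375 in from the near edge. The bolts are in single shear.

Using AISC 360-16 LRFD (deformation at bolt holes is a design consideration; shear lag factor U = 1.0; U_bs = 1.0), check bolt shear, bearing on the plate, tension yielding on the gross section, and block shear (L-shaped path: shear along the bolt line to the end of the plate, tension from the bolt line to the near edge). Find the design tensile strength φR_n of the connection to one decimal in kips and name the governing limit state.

160.2 kips (bolt shear governs)

Bolt shear: A_b = π(1)²/4 = 0.7854 in². φR_n = 0.75 × 68 × 0.7854 × 4 × 1 = 160.2 kips.
Bearing (0.625 in plate, F_u = 65 ksi): end bolts L_c = 2.25 − 1.125/2 = 1.6875, R_n = min(1.2×1.6875×0.625×65, 2.4×1×0.625×65) = 82.266 kips/bolt; interior L_c = 3.6875 − 1.125 = 2.5625, R_n = 97.5 kips/bolt. φR_n = 0.75 × (1×82.266 + 3×97.5) = 281.1 kips.
Tension yield (gross): A_g = 8.4375×0.625 = 5.2734 in². φR_n = 0.90 × 50 × 5.2734 = 237.3 kips.
Block shear: shear path 1×[2.25+3×3.6875] = 1×13.3125 in, A_gv = 8.3203, A_nv = 1×(13.3125 − 3.5×1.1875)×0.625 = 5.7227 in²; tension to near edge: (1.4375 − 0.5×1.1875)×0.625 = 0.52734 in². R_n = min(0.6×65×5.7227, 0.6×50×8.3203) + 1.0×65×0.52734 = min(223.19, 249.61) + 34.277 = 257.47 kips. φR_n = 0.75 × 257.47 = 193.1 kips.
Governing: min(160.2, 281.1, 237.3, 193.1) = 160.2 kips → bolt shear.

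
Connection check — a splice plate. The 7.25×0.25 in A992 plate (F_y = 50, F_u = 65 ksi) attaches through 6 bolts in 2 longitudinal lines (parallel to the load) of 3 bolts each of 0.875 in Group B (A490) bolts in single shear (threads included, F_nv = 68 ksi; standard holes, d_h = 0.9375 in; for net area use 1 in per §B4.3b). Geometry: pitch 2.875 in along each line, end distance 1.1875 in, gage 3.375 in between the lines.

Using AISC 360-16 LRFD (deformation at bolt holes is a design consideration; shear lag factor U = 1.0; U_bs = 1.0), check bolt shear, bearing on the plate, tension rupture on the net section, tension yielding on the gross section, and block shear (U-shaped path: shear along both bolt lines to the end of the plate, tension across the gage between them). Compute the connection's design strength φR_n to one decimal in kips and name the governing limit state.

64.0 kips (net-section rupture governs)

Bolt shear: A_b = π(0.875)²/4 = 0.60132 in². φR_n = 0.75 × 68 × 0.60132 × 6 × 1 = 184.0 kips.
Bearing (0.25 in plate, F_u = 65 ksi): end bolts L_c = 1.1875 − 0.9375/2 = 0.71875, R_n = min(1.2×0.71875×0.25×65, 2.4×0.875×0.25×65) = 14.016 kips/bolt; interior L_c = 2.875 − 0.9375 = 1.9375, R_n = 34.125 kips/bolt. φR_n = 0.75 × (2×14.016 + 4×34.125) = 123.4 kips.
Tension rupture (net): A_n = (7.25 − 2×1)×0.25 = 1.3125 in² (U = 1.0, A_e = A_n). φR_n = 0.75 × 65 × 1.3125 = 64.0 kips.
Tension yield (gross): A_g = 7.25×0.25 = 1.8125 in². φR_n = 0.90 × 50 × 1.8125 = 81.6 kips.
Block shear: shear path 2×[1.1875+2×2.875] = 2×6.9375 in, A_gv = 3.4688, A_nv = 2×(6.9375 − 2.5×1)×0.25 = 2.2188 in²; tension across gage: (3.375 − 1×1)×0.25 = 0.59375 in². R_n = min(0.6×65×2.2188, 0.6×50×3.4688) + 1.0×65×0.59375 = min(86.533, 104.06) + 38.594 = 125.13 kips. φR_n = 0.75 × 125.13 = 93.8 kips.
Governing: min(184.0, 123.4, 64.0, 81.6, 93.8) = 64.0 kips → net-section rupture.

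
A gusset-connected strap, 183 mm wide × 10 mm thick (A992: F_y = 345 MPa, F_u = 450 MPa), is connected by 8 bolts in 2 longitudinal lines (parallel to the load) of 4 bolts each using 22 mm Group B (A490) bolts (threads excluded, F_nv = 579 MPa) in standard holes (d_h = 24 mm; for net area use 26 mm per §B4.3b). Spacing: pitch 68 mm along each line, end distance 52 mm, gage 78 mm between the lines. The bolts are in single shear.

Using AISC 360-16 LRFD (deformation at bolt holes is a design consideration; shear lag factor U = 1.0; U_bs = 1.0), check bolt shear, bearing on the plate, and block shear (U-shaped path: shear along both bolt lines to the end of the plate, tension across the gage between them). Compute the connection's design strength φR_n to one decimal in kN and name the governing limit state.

Bolt shear: A_b = π(22)²/4 = 380.13 mm². φR_n = 0.75 × 579 × 380.13 × 8 × 1 = 1320.6 kN.
Bearing (10 mm plate, F_u = 450 MPa): end bolts L_c = 52 − 24/2 = 40, R_n = min(1.2×40×10×450, 2.4×22×10×450) = 216 kN/bolt; interior L_c = 68 − 24 = 44, R_n = 237.6 kN/bolt. φR_n = 0.75 × (2×216 + 6×237.6) = 1393.2 kN.
Block shear: shear path 2×[52+3×68] = 2×256 mm, A_gv = 5120, A_nv = 2×(256 − 3.5×26)×10 = 3300 mm²; tension across gage: (78 − 1×26)×10 = 520 mm². R_n = min(0.6×450×3300, 0.6×345×5120) + 1.0×450×520 = min(891, 1059.8) + 234 = 1125 kN. φR_n = 0.75 × 1125 = 843.8 kN.
Governing: min(1320.6, 1393.2, 843.8) = 843.8 kN → block shear.

843.8 kN (block shear governs)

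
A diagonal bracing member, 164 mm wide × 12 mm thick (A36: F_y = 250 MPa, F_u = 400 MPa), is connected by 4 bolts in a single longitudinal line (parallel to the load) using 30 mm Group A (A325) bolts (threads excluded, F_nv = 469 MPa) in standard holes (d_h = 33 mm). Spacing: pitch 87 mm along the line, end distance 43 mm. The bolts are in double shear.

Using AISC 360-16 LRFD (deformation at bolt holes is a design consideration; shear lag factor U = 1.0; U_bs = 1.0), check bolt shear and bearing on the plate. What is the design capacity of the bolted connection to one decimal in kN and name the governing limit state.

814.3 kN (bearing governs)

Bolt shear: A_b = π(30)²/4 = 706.86 mm². φR_n = 0.75 × 469 × 706.86 × 4 × 2 = 1989.1 kN.
Bearing (12 mm plate, F_u = 400 MPa): end bolts L_c = 43 − 33/2 = 26.5, R_n = min(1.2×26.5×12×400, 2.4×30×12×400) = 152.64 kN/bolt; interior L_c = 87 − 33 = 54, R_n = 311.04 kN/bolt. φR_n = 0.75 × (1×152.64 + 3×311.04) = 814.3 kN.
Governing: min(1989.1, 814.3) = 814.3 kN → bearing.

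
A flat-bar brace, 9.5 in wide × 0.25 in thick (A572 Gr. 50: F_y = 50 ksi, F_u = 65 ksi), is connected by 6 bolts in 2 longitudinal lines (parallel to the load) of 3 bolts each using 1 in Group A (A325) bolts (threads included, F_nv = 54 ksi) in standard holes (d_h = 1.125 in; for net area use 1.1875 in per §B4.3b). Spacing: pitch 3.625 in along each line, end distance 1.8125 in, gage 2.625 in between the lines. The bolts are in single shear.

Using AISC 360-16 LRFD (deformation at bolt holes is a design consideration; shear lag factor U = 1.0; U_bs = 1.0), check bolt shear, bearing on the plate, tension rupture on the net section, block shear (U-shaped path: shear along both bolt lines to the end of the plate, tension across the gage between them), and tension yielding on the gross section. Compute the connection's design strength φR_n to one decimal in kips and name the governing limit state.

86.8 kips (net-section rupture governs)

Bolt shear: A_b = π(1)²/4 = 0.7854 in². φR_n = 0.75 × 54 × 0.7854 × 6 × 1 = 190.9 kips.
Bearing (0.25 in plate, F_u = 65 ksi): end bolts L_c = 1.8125 − 1.125/2 = 1.25, R_n = min(1.2×1.25×0.25×65, 2.4×1×0.25×65) = 24.375 kips/bolt; interior L_c = 3.625 − 1.125 = 2.5, R_n = 39 kips/bolt. φR_n = 0.75 × (2×24.375 + 4×39) = 153.6 kips.
Tension rupture (net): A_n = (9.5 − 2×1.1875)×0.25 = 1.7813 in² (U = 1.0, A_e = A_n). φR_n = 0.75 × 65 × 1.7813 = 86.8 kips.
Block shear: shear path 2×[1.8125+2×3.625] = 2×9.0625 in, A_gv = 4.5313, A_nv = 2×(9.0625 − 2.5×1.1875)×0.25 = 3.0469 in²; tension across gage: (2.625 − 1×1.1875)×0.25 = 0.35938 in². R_n = min(0.6×65×3.0469, 0.6×50×4.5313) + 1.0×65×0.35938 = min(118.83, 135.94) + 23.36 = 142.19 kips. φR_n = 0.75 × 142.19 = 106.6 kips.
Tension yield (gross): A_g = 9.5×0.25 = 2.375 in². φR_n = 0.90 × 50 × 2.375 = 106.9 kips.
Governing: min(190.9, 153.6, 86.8, 106.6, 106.9) = 86.8 kips → net-section rupture.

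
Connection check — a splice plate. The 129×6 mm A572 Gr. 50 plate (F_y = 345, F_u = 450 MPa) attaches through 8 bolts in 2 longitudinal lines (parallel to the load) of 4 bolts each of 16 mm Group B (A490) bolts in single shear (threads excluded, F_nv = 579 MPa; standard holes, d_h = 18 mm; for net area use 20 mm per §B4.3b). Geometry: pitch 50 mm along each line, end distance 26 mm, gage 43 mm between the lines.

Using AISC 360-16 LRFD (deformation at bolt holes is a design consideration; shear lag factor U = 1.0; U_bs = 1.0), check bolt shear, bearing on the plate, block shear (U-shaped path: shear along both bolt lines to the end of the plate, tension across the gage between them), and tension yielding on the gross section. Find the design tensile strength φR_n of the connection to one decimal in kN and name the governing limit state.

240.3 kN (gross-section yield governs)

Bolt shear: A_b = π(16)²/4 = 201.06 mm². φR_n = 0.75 × 579 × 201.06 × 8 × 1 = 698.5 kN.
Bearing (6 mm plate, F_u = 450 MPa): end bolts L_c = 26 − 18/2 = 17, R_n = min(1.2×17×6×450, 2.4×16×6×450) = 55.08 kN/bolt; interior L_c = 50 − 18 = 32, R_n = 103.68 kN/bolt. φR_n = 0.75 × (2×55.08 + 6×103.68) = 549.2 kN.
Block shear: shear path 2×[26+3×50] = 2×176 mm, A_gv = 2112, A_nv = 2×(176 − 3.5×20)×6 = 1272 mm²; tension across gage: (43 − 1×20)×6 = 138 mm². R_n = min(0.6×450×1272, 0.6×345×2112) + 1.0×450×138 = min(343.44, 437.18) + 62.1 = 405.54 kN. φR_n = 0.75 × 405.54 = 304.2 kN.
Tension yield (gross): A_g = 129×6 = 774 mm². φR_n = 0.90 × 345 × 774 = 240.3 kN.
Governing: min(698.5, 549.2, 304.2, 240.3) = 240.3 kN → gross-section yield.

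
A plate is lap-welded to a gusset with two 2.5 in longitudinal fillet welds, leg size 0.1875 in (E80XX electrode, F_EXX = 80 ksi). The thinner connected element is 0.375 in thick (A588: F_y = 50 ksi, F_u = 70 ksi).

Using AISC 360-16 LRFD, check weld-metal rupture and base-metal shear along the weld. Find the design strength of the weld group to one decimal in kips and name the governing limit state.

Weld metal: throat = 0.707×0.1875 = 0.13256 in, L = 2×2.5 = 5 in. φR_n = 0.75 × 0.6 × 80 × 0.13256 × 5 = 23.9 kips.
Base metal shear (0.375 in plate): yield φR_n = 1.0×0.6×50×0.375×5 = 56.3 kips; rupture φR_n = 0.75×0.6×70×0.375×5 = 59.1 kips; take 56.3 kips (yield).
Governing: min(23.9, 56.3) = 23.9 kips → weld metal.

23.9 kips (weld metal governs)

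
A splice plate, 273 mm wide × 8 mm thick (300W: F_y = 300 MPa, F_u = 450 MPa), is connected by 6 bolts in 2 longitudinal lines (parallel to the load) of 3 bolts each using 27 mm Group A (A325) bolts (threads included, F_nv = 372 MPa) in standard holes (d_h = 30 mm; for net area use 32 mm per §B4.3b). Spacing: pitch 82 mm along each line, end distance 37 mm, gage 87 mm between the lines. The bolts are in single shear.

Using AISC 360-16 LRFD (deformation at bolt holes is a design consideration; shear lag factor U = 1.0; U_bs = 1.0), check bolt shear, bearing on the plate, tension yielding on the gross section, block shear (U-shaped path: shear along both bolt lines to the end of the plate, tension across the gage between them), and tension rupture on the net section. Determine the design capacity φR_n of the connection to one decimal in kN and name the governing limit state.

540.5 kN (block shear governs)

Bolt shear: A_b = π(27)²/4 = 572.56 mm². φR_n = 0.75 × 372 × 572.56 × 6 × 1 = 958.5 kN.
Bearing (8 mm plate, F_u = 450 MPa): end bolts L_c = 37 − 30/2 = 22, R_n = min(1.2×22×8×450, 2.4×27×8×450) = 95.04 kN/bolt; interior L_c = 82 − 30 = 52, R_n = 224.64 kN/bolt. φR_n = 0.75 × (2×95.04 + 4×224.64) = 816.5 kN.
Tension yield (gross): A_g = 273×8 = 2184 mm². φR_n = 0.90 × 300 × 2184 = 589.7 kN.
Block shear: shear path 2×[37+2×82] = 2×201 mm, A_gv = 3216, A_nv = 2×(201 − 2.5×32)×8 = 1936 mm²; tension across gage: (87 − 1×32)×8 = 440 mm². R_n = min(0.6×450×1936, 0.6×300×3216) + 1.0×450×440 = min(522.72, 578.88) + 198 = 720.72 kN. φR_n = 0.75 × 720.72 = 540.5 kN.
Tension rupture (net): A_n = (273 − 2×32)×8 = 1672 mm² (U = 1.0, A_e = A_n). φR_n = 0.75 × 450 × 1672 = 564.3 kN.
Governing: min(958.5, 816.5, 589.7, 540.5, 564.3) = 540.5 kN → block shear.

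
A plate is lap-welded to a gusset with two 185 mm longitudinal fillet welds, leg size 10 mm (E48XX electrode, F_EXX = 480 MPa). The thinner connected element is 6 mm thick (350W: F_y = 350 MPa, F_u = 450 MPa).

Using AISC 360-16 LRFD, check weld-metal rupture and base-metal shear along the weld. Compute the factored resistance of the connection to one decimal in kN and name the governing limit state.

Weld metal: throat = 0.707×10 = 7.07 mm, L = 2×185 = 370 mm. φR_n = 0.75 × 0.6 × 480 × 7.07 × 370 = 565.0 kN.
Base metal shear (6 mm plate): yield φR_n = 1.0×0.6×350×6×370 = 466.2 kN; rupture φR_n = 0.75×0.6×450×6×370 = 449.6 kN; take 449.6 kN (rupture).
Governing: min(565.0, 449.6) = 449.6 kN → base-metal shear.

449.6 kN (base-metal shear governs)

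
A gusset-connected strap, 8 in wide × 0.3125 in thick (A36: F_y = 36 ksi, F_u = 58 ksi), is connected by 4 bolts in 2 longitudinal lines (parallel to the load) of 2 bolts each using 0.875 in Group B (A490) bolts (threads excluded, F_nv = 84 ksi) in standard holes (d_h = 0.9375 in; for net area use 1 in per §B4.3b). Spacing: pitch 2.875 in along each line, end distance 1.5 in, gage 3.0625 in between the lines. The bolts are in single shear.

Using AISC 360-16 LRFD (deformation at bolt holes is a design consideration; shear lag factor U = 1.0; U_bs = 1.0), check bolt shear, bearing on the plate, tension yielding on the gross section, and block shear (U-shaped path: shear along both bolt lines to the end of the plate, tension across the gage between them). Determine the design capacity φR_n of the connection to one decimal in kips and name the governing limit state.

72.3 kips (block shear governs)

Bolt shear: A_b = π(0.875)²/4 = 0.60132 in². φR_n = 0.75 × 84 × 0.60132 × 4 × 1 = 151.5 kips.
Bearing (0.3125 in plate, F_u = 58 ksi): end bolts L_c = 1.5 − 0.9375/2 = 1.03125, R_n = min(1.2×1.03125×0.3125×58, 2.4×0.875×0.3125×58) = 22.43 kips/bolt; interior L_c = 2.875 − 0.9375 = 1.9375, R_n = 38.063 kips/bolt. φR_n = 0.75 × (2×22.43 + 2×38.063) = 90.7 kips.
Tension yield (gross): A_g = 8×0.3125 = 2.5 in². φR_n = 0.90 × 36 × 2.5 = 81.0 kips.
Block shear: shear path 2×[1.5+1×2.875] = 2×4.375 in, A_gv = 2.7344, A_nv = 2×(4.375 − 1.5×1)×0.3125 = 1.7969 in²; tension across gage: (3.0625 − 1×1)×0.3125 = 0.64453 in². R_n = min(0.6×58×1.7969, 0.6×36×2.7344) + 1.0×58×0.64453 = min(62.532, 59.063) + 37.383 = 96.446 kips. φR_n = 0.75 × 96.446 = 72.3 kips.
Governing: min(151.5, 90.7, 81.0, 72.3) = 72.3 kips → block shear.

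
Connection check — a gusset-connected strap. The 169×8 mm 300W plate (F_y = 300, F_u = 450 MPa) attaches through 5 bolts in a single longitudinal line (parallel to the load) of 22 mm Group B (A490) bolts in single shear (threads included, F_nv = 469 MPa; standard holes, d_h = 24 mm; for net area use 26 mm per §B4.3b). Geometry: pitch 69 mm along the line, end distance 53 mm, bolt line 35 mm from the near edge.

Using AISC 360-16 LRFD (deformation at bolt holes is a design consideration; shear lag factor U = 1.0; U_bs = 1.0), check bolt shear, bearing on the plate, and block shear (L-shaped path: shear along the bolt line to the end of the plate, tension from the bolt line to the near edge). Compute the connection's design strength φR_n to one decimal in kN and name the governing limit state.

402.8 kN (block shear governs)

Bolt shear: A_b = π(22)²/4 = 380.13 mm². φR_n = 0.75 × 469 × 380.13 × 5 × 1 = 668.6 kN.
Bearing (8 mm plate, F_u = 450 MPa): end bolts L_c = 53 − 24/2 = 41, R_n = min(1.2×41×8×450, 2.4×22×8×450) = 177.12 kN/bolt; interior L_c = 69 − 24 = 45, R_n = 190.08 kN/bolt. φR_n = 0.75 × (1×177.12 + 4×190.08) = 703.1 kN.
Block shear: shear path 1×[53+4×69] = 1×329 mm, A_gv = 2632, A_nv = 1×(329 − 4.5×26)×8 = 1696 mm²; tension to near edge: (35 − 0.5×26)×8 = 176 mm². R_n = min(0.6×450×1696, 0.6×300×2632) + 1.0×450×176 = min(457.92, 473.76) + 79.2 = 537.12 kN. φR_n = 0.75 × 537.12 = 402.8 kN.
Governing: min(668.6, 703.1, 402.8) = 402.8 kN → block shear.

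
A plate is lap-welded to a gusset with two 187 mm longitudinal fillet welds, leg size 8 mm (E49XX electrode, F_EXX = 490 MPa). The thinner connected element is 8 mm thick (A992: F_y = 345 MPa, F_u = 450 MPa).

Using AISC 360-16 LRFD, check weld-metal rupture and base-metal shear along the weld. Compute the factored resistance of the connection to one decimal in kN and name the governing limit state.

Weld metal: throat = 0.707×8 = 5.656 mm, L = 2×187 = 374 mm. φR_n = 0.75 × 0.6 × 490 × 5.656 × 374 = 466.4 kN.
Base metal shear (8 mm plate): yield φR_n = 1.0×0.6×345×8×374 = 619.3 kN; rupture φR_n = 0.75×0.6×450×8×374 = 605.9 kN; take 605.9 kN (rupture).
Governing: min(466.4, 605.9) = 466.4 kN → weld metal.

466.4 kN (weld metal governs)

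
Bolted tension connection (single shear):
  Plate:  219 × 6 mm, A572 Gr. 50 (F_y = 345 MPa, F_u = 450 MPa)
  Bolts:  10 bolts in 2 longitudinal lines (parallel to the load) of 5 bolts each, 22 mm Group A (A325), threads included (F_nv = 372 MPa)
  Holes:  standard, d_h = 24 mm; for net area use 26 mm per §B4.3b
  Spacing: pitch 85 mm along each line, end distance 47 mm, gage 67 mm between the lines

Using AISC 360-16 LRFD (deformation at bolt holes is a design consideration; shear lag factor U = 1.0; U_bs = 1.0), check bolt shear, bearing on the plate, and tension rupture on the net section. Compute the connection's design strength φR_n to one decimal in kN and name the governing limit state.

338.2 kN (net-section rupture governs)

Bolt shear: A_b = π(22)²/4 = 380.13 mm². φR_n = 0.75 × 372 × 380.13 × 10 × 1 = 1060.6 kN.
Bearing (6 mm plate, F_u = 450 MPa): end bolts L_c = 47 − 24/2 = 35, R_n = min(1.2×35×6×450, 2.4×22×6×450) = 113.4 kN/bolt; interior L_c = 85 − 24 = 61, R_n = 142.56 kN/bolt. φR_n = 0.75 × (2×113.4 + 8×142.56) = 1025.5 kN.
Tension rupture (net): A_n = (219 − 2×26)×6 = 1002 mm² (U = 1.0, A_e = A_n). φR_n = 0.75 × 450 × 1002 = 338.2 kN.
Governing: min(1060.6, 1025.5, 338.2) = 338.2 kN → net-section rupture.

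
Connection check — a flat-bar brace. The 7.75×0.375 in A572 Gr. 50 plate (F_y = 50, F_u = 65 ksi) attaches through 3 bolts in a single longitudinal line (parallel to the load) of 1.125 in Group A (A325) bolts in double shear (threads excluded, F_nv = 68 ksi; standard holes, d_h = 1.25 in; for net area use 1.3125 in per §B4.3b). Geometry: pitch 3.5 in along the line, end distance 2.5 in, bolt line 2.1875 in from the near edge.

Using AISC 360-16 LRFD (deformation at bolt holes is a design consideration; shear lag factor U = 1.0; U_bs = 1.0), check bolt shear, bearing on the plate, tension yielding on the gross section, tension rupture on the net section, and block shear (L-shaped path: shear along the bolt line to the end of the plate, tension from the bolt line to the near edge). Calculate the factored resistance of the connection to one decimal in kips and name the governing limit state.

96.2 kips (block shear governs)

Bolt shear: A_b = π(1.125)²/4 = 0.99402 in². φR_n = 0.75 × 68 × 0.99402 × 3 × 2 = 304.2 kips.
Bearing (0.375 in plate, F_u = 65 ksi): end bolts L_c = 2.5 − 1.25/2 = 1.875, R_n = min(1.2×1.875×0.375×65, 2.4×1.125×0.375×65) = 54.844 kips/bolt; interior L_c = 3.5 − 1.25 = 2.25, R_n = 65.813 kips/bolt. φR_n = 0.75 × (1×54.844 + 2×65.813) = 139.9 kips.
Tension yield (gross): A_g = 7.75×0.375 = 2.9063 in². φR_n = 0.90 × 50 × 2.9063 = 130.8 kips.
Tension rupture (net): A_n = (7.75 − 1×1.3125)×0.375 = 2.4141 in² (U = 1.0, A_e = A_n). φR_n = 0.75 × 65 × 2.4141 = 117.7 kips.
Block shear: shear path 1×[2.5+2×3.5] = 1×9.5 in, A_gv = 3.5625, A_nv = 1×(9.5 − 2.5×1.3125)×0.375 = 2.332 in²; tension to near edge: (2.1875 − 0.5×1.3125)×0.375 = 0.57422 in². R_n = min(0.6×65×2.332, 0.6×50×3.5625) + 1.0×65×0.57422 = min(90.948, 106.88) + 37.324 = 128.27 kips. φR_n = 0.75 × 128.27 = 96.2 kips.
Governing: min(304.2, 139.9, 130.8, 117.7, 96.2) = 96.2 kips → block shear.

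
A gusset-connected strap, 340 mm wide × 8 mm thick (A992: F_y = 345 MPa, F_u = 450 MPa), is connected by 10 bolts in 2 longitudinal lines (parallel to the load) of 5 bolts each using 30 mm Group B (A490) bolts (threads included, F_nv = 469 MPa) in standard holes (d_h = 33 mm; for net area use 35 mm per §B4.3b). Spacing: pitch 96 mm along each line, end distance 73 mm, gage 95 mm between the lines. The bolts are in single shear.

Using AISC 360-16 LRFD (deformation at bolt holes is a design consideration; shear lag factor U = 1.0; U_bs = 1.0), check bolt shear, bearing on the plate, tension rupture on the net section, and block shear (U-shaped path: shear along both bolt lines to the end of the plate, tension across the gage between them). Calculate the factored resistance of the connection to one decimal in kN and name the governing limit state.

729.0 kN (net-section rupture governs)

Bolt shear: A_b = π(30)²/4 = 706.86 mm². φR_n = 0.75 × 469 × 706.86 × 10 × 1 = 2486.4 kN.
Bearing (8 mm plate, F_u = 450 MPa): end bolts L_c = 73 − 33/2 = 56.5, R_n = min(1.2×56.5×8×450, 2.4×30×8×450) = 244.08 kN/bolt; interior L_c = 96 − 33 = 63, R_n = 259.2 kN/bolt. φR_n = 0.75 × (2×244.08 + 8×259.2) = 1921.3 kN.
Tension rupture (net): A_n = (340 − 2×35)×8 = 2160 mm² (U = 1.0, A_e = A_n). φR_n = 0.75 × 450 × 2160 = 729.0 kN.
Block shear: shear path 2×[73+4×96] = 2×457 mm, A_gv = 7312, A_nv = 2×(457 − 4.5×35)×8 = 4792 mm²; tension across gage: (95 − 1×35)×8 = 480 mm². R_n = min(0.6×450×4792, 0.6×345×7312) + 1.0×450×480 = min(1293.8, 1513.6) + 216 = 1509.8 kN. φR_n = 0.75 × 1509.8 = 1132.4 kN.
Governing: min(2486.4, 1921.3, 729.0, 1132.4) = 729.0 kN → net-section rupture.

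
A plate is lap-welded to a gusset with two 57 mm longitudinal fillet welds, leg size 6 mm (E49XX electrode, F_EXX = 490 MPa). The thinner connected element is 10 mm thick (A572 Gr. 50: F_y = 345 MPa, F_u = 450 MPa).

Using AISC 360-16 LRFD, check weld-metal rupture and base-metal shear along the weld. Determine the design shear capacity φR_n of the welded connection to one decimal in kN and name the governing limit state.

Weld metal: throat = 0.707×6 = 4.242 mm, L = 2×57 = 114 mm. φR_n = 0.75 × 0.6 × 490 × 4.242 × 114 = 106.6 kN.
Base metal shear (10 mm plate): yield φR_n = 1.0×0.6×345×10×114 = 236.0 kN; rupture φR_n = 0.75×0.6×450×10×114 = 230.9 kN; take 230.9 kN (rupture).
Governing: min(106.6, 230.9) = 106.6 kN → weld metal.

106.6 kN (weld metal governs)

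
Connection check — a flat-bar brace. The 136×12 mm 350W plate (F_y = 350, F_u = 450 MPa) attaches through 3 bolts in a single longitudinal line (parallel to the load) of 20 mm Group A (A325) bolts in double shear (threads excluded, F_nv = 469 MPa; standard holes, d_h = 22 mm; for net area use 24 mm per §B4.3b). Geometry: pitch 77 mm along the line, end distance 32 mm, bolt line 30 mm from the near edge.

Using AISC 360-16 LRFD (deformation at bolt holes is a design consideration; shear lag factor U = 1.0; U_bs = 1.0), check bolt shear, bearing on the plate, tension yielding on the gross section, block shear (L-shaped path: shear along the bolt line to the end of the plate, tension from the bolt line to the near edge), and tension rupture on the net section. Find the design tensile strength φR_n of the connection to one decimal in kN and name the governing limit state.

Bolt shear: A_b = π(20)²/4 = 314.16 mm². φR_n = 0.75 × 469 × 314.16 × 3 × 2 = 663.0 kN.
Bearing (12 mm plate, F_u = 450 MPa): end bolts L_c = 32 − 22/2 = 21, R_n = min(1.2×21×12×450, 2.4×20×12×450) = 136.08 kN/bolt; interior L_c = 77 − 22 = 55, R_n = 259.2 kN/bolt. φR_n = 0.75 × (1×136.08 + 2×259.2) = 490.9 kN.
Tension yield (gross): A_g = 136×12 = 1632 mm². φR_n = 0.90 × 350 × 1632 = 514.1 kN.
Block shear: shear path 1×[32+2×77] = 1×186 mm, A_gv = 2232, A_nv = 1×(186 − 2.5×24)×12 = 1512 mm²; tension to near edge: (30 − 0.5×24)×12 = 216 mm². R_n = min(0.6×450×1512, 0.6×350×2232) + 1.0×450×216 = min(408.24, 468.72) + 97.2 = 505.44 kN. φR_n = 0.75 × 505.44 = 379.1 kN.
Tension rupture (net): A_n = (136 − 1×24)×12 = 1344 mm² (U = 1.0, A_e = A_n). φR_n = 0.75 × 450 × 1344 = 453.6 kN.
Governing: min(663.0, 490.9, 514.1, 379.1, 453.6) = 379.1 kN → block shear.

379.1 kN (block shear governs)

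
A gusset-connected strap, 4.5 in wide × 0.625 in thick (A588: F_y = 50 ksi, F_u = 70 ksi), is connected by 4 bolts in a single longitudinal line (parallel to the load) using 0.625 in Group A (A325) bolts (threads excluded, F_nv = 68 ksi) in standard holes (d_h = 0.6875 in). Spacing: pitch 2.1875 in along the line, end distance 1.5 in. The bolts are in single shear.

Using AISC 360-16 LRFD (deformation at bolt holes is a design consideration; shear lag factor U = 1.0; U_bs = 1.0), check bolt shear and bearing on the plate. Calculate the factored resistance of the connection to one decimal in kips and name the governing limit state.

62.6 kips (bolt shear governs)

Bolt shear: A_b = π(0.625)²/4 = 0.3068 in². φR_n = 0.75 × 68 × 0.3068 × 4 × 1 = 62.6 kips.
Bearing (0.625 in plate, F_u = 70 ksi): end bolts L_c = 1.5 − 0.6875/2 = 1.15625, R_n = min(1.2×1.15625×0.625×70, 2.4×0.625×0.625×70) = 60.703 kips/bolt; interior L_c = 2.1875 − 0.6875 = 1.5, R_n = 65.625 kips/bolt. φR_n = 0.75 × (1×60.703 + 3×65.625) = 193.2 kips.
Governing: min(62.6, 193.2) = 62.6 kips → bolt shear.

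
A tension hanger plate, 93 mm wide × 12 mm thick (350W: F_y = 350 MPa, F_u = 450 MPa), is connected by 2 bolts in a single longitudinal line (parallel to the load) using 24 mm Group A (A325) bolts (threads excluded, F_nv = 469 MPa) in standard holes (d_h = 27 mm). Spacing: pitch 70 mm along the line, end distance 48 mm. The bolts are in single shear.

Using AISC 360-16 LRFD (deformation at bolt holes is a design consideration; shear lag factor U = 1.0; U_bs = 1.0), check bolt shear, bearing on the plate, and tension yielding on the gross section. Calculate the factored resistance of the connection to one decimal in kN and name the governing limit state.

318.3 kN (bolt shear governs)

Bolt shear: A_b = π(24)²/4 = 452.39 mm². φR_n = 0.75 × 469 × 452.39 × 2 × 1 = 318.3 kN.
Bearing (12 mm plate, F_u = 450 MPa): end bolts L_c = 48 − 27/2 = 34.5, R_n = min(1.2×34.5×12×450, 2.4×24×12×450) = 223.56 kN/bolt; interior L_c = 70 − 27 = 43, R_n = 278.64 kN/bolt. φR_n = 0.75 × (1×223.56 + 1×278.64) = 376.7 kN.
Tension yield (gross): A_g = 93×12 = 1116 mm². φR_n = 0.90 × 350 × 1116 = 351.5 kN.
Governing: min(318.3, 376.7, 351.5) = 318.3 kN → bolt shear.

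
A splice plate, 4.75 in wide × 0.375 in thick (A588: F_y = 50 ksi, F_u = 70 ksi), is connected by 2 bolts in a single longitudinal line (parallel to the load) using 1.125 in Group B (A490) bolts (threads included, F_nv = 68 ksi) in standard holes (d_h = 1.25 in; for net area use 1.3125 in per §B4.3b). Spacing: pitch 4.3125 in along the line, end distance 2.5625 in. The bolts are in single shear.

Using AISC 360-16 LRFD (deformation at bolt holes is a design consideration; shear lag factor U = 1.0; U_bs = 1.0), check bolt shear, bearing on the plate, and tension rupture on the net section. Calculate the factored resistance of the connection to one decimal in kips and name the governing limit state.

67.7 kips (net-section rupture governs)

Bolt shear: A_b = π(1.125)²/4 = 0.99402 in². φR_n = 0.75 × 68 × 0.99402 × 2 × 1 = 101.4 kips.
Bearing (0.375 in plate, F_u = 70 ksi): end bolts L_c = 2.5625 − 1.25/2 = 1.9375, R_n = min(1.2×1.9375×0.375×70, 2.4×1.125×0.375×70) = 61.031 kips/bolt; interior L_c = 4.3125 − 1.25 = 3.0625, R_n = 70.875 kips/bolt. φR_n = 0.75 × (1×61.031 + 1×70.875) = 98.9 kips.
Tension rupture (net): A_n = (4.75 − 1×1.3125)×0.375 = 1.2891 in² (U = 1.0, A_e = A_n). φR_n = 0.75 × 70 × 1.2891 = 67.7 kips.
Governing: min(101.4, 98.9, 67.7) = 67.7 kips → net-section rupture.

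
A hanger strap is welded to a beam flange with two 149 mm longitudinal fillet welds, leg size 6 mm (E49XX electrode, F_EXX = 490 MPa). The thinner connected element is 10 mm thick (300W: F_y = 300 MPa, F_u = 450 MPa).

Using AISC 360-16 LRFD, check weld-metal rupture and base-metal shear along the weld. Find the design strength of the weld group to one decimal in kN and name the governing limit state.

Weld metal: throat = 0.707×6 = 4.242 mm, L = 2×149 = 298 mm. φR_n = 0.75 × 0.6 × 490 × 4.242 × 298 = 278.7 kN.
Base metal shear (10 mm plate): yield φR_n = 1.0×0.6×300×10×298 = 536.4 kN; rupture φR_n = 0.75×0.6×450×10×298 = 603.5 kN; take 536.4 kN (yield).
Governing: min(278.7, 536.4) = 278.7 kN → weld metal.

278.7 kN (weld metal governs)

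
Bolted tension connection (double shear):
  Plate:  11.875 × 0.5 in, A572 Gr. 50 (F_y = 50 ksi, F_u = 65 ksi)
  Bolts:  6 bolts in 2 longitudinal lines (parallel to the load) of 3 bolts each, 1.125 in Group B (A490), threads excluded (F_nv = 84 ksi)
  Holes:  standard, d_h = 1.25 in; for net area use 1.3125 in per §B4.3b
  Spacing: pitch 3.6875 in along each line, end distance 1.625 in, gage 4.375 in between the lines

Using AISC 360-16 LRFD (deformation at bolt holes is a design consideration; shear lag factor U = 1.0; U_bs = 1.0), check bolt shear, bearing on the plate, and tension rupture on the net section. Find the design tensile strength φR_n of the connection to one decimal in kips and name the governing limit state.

Bolt shear: A_b = π(1.125)²/4 = 0.99402 in². φR_n = 0.75 × 84 × 0.99402 × 6 × 2 = 751.5 kips.
Bearing (0.5 in plate, F_u = 65 ksi): end bolts L_c = 1.625 − 1.25/2 = 1, R_n = min(1.2×1×0.5×65, 2.4×1.125×0.5×65) = 39 kips/bolt; interior L_c = 3.6875 − 1.25 = 2.4375, R_n = 87.75 kips/bolt. φR_n = 0.75 × (2×39 + 4×87.75) = 321.8 kips.
Tension rupture (net): A_n = (11.875 − 2×1.3125)×0.5 = 4.625 in² (U = 1.0, A_e = A_n). φR_n = 0.75 × 65 × 4.625 = 225.5 kips.
Governing: min(751.5, 321.8, 225.5) = 225.5 kips → net-section rupture.

225.5 kips (net-section rupture governs)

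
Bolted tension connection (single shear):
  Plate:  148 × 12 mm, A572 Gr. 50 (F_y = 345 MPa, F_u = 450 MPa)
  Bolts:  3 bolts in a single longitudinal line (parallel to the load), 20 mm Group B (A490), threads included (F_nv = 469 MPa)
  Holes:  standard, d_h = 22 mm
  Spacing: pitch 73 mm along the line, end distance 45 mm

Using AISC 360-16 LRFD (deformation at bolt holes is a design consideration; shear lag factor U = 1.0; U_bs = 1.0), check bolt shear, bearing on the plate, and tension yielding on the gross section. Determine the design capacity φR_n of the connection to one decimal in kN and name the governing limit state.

Bolt shear: A_b = π(20)²/4 = 314.16 mm². φR_n = 0.75 × 469 × 314.16 × 3 × 1 = 331.5 kN.
Bearing (12 mm plate, F_u = 450 MPa): end bolts L_c = 45 − 22/2 = 34, R_n = min(1.2×34×12×450, 2.4×20×12×450) = 220.32 kN/bolt; interior L_c = 73 − 22 = 51, R_n = 259.2 kN/bolt. φR_n = 0.75 × (1×220.32 + 2×259.2) = 554.0 kN.
Tension yield (gross): A_g = 148×12 = 1776 mm². φR_n = 0.90 × 345 × 1776 = 551.4 kN.
Governing: min(331.5, 554.0, 551.4) = 331.5 kN → bolt shear.

331.5 kN (bolt shear governs)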